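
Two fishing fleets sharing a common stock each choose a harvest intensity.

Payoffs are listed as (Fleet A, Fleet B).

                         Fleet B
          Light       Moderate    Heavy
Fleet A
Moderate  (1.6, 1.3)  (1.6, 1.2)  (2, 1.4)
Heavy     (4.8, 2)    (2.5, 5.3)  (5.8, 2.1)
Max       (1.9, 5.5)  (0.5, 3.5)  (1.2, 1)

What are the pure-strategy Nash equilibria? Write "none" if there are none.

(Moderate, Light): Fleet A can switch to Heavy (1.6 → 4.8). Not NE.
(Moderate, Moderate): Fleet A can switch to Heavy (1.6 → 2.5). Not NE.
(Moderate, Heavy): Fleet A can switch to Heavy (2 → 5.8). Not NE.
(Heavy, Light): Fleet B can switch to Moderate (2 → 5.3). Not NE.
(Heavy, Moderate): Fleet A gets 2.5, best alternative 1.6; Fleet B gets 5.3, best alternative 2.1. No profitable deviation — NE.
(Heavy, Heavy): Fleet B can switch to Moderate (2.1 → 5.3). Not NE.
(Max, Light): Fleet A can switch to Heavy (1.9 → 4.8). Not NE.
(Max, Moderate): Fleet A can switch to Moderate (0.5 → 1.6). Not NE.
(Max, Heavy): Fleet A can switch to Moderate (1.2 → 2). Not NE.

The unique pure-strategy Nash equilibrium is (Heavy, Moderate).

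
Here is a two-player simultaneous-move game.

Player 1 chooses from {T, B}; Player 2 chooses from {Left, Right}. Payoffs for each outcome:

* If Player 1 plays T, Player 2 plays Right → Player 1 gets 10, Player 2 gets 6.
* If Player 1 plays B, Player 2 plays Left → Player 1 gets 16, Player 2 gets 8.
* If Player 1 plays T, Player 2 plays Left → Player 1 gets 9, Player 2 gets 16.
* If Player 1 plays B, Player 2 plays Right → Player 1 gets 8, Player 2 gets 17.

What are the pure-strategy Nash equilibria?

Check each profile: it is a Nash equilibrium iff no player can strictly gain by switching unilaterally.
(T, Left): Player 1 can switch to B (9 → 16). Not NE.
(T, Right): Player 2 can switch to Left (6 → 16). Not NE.
(B, Left): Player 2 can switch to Right (8 → 17). Not NE.
(B, Right): Player 1 can switch to T (8 → 10). Not NE.

No pure-strategy Nash equilibrium.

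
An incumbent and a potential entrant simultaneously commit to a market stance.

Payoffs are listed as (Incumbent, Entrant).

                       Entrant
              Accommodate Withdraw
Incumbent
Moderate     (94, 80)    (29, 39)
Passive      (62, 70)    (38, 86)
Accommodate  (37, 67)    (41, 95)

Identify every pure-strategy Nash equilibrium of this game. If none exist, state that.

For each player, find the best response to each opponent profile; mutual best responses are the pure NE.
Incumbent against Accommodate: payoffs 94, 62, 37 → best response Moderate.
Incumbent against Withdraw: payoffs 29, 38, 41 → best response Accommodate.
Entrant against Moderate: payoffs 80, 39 → best response Accommodate.
Entrant against Passive: payoffs 70, 86 → best response Withdraw.
Entrant against Accommodate: payoffs 67, 95 → best response Withdraw.
Mutual best responses: (Moderate, Accommodate); (Accommodate, Withdraw).

(Moderate, Accommodate) and (Accommodate, Withdraw)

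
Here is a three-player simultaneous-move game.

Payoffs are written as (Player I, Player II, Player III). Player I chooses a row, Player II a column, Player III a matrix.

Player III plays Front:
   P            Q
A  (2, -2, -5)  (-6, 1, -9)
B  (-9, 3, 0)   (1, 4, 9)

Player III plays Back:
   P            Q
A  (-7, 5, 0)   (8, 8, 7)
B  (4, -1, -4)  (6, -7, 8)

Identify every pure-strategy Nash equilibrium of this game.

The pure Nash equilibria are (A, Q, Back); (B, Q, Front).

(A, P, Front): Player II can switch to Q (-2 → 1). Not NE.
(A, P, Back): Player I can switch to B (-7 → 4). Not NE.
(A, Q, Front): Player I can switch to B (-6 → 1). Not NE.
(A, Q, Back): Player I gets 8, best alternative 6; Player II gets 8, best alternative 5; Player III gets 7, best alternative -9. No profitable deviation — NE.
(B, P, Front): Player I can switch to A (-9 → 2). Not NE.
(B, P, Back): Player III can switch to Front (-4 → 0). Not NE.
(B, Q, Front): Player I gets 1, best alternative -6; Player II gets 4, best alternative 3; Player III gets 9, best alternative 8. No profitable deviation — NE.
(B, Q, Back): Player I can switch to A (6 → 8). Not NE.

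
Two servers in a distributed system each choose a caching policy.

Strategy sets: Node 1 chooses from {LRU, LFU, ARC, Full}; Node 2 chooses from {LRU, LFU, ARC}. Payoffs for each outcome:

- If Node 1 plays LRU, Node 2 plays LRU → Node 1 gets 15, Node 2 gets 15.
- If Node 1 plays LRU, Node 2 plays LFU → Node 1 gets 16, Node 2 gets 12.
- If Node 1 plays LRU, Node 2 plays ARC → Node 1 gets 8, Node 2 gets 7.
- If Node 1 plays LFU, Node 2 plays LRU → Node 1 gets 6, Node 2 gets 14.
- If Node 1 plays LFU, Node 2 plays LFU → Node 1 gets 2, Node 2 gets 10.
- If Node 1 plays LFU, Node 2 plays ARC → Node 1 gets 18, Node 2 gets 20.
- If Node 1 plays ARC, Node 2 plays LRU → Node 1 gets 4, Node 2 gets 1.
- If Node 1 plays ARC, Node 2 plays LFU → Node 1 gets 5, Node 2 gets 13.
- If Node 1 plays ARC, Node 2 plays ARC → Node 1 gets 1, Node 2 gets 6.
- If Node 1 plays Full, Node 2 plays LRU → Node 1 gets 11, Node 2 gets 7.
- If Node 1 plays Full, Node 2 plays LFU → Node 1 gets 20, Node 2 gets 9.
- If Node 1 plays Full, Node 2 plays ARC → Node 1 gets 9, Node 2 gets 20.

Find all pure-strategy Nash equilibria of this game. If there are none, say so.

(LRU, LRU): Node 1 gets 15, best alternative 11; Node 2 gets 15, best alternative 12. No profitable deviation — NE.
(LRU, LFU): Node 1 can switch to Full (16 → 20). Not NE.
(LRU, ARC): Node 1 can switch to LFU (8 → 18). Not NE.
(LFU, LRU): Node 1 can switch to LRU (6 → 15). Not NE.
(LFU, LFU): Node 1 can switch to LRU (2 → 16). Not NE.
(LFU, ARC): Node 1 gets 18, best alternative 9; Node 2 gets 20, best alternative 14. No profitable deviation — NE.
(ARC, LRU): Node 1 can switch to LRU (4 → 15). Not NE.
(ARC, LFU): Node 1 can switch to LRU (5 → 16). Not NE.
(ARC, ARC): Node 1 can switch to LRU (1 → 8). Not NE.
(Full, LRU): Node 1 can switch to LRU (11 → 15). Not NE.
(Full, LFU): Node 2 can switch to ARC (9 → 20). Not NE.
(Full, ARC): Node 1 can switch to LFU (9 → 18). Not NE.

(LRU, LRU); (LFU, ARC)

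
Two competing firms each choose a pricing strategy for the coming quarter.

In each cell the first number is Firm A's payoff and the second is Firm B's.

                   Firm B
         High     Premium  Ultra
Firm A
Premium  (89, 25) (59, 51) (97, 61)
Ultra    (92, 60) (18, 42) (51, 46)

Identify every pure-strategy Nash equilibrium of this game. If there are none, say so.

Check each profile: it is a Nash equilibrium iff no player can strictly gain by switching unilaterally.
(Premium, High): Firm A can switch to Ultra (89 → 92). Not NE.
(Premium, Premium): Firm B can switch to Ultra (51 → 61). Not NE.
(Premium, Ultra): Firm A gets 97, best alternative 51; Firm B gets 61, best alternative 51. No profitable deviation — NE.
(Ultra, High): Firm A gets 92, best alternative 89; Firm B gets 60, best alternative 46. No profitable deviation — NE.
(Ultra, Premium): Firm A can switch to Premium (18 → 59). Not NE.
(Ultra, Ultra): Firm A can switch to Premium (51 → 97). Not NE.

Pure-strategy Nash equilibria: (Premium, Ultra) and (Ultra, High)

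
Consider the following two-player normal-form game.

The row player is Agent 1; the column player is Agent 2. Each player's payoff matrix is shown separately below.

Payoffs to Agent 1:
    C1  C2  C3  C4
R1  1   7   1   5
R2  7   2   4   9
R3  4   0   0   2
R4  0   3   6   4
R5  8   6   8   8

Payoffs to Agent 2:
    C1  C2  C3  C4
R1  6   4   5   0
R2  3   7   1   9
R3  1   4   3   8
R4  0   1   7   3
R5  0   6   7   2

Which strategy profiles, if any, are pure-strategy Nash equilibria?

(R2, C4); (R5, C3)

For each strategy profile, look for a profitable unilateral deviation.
(R1, C1): Agent 1 can switch to R2 (1 → 7). Not NE.
(R1, C2): Agent 2 can switch to C1 (4 → 6). Not NE.
(R1, C3): Agent 1 can switch to R2 (1 → 4). Not NE.
(R1, C4): Agent 1 can switch to R2 (5 → 9). Not NE.
(R2, C1): Agent 1 can switch to R5 (7 → 8). Not NE.
(R2, C2): Agent 1 can switch to R1 (2 → 7). Not NE.
(R2, C3): Agent 1 can switch to R4 (4 → 6). Not NE.
(R2, C4): Agent 1 gets 9, best alternative 8; Agent 2 gets 9, best alternative 7. No profitable deviation — NE.
(R3, C1): Agent 1 can switch to R2 (4 → 7). Not NE.
(R3, C2): Agent 1 can switch to R1 (0 → 7). Not NE.
(R3, C3): Agent 1 can switch to R1 (0 → 1). Not NE.
(R5, C3): Agent 1 gets 8, best alternative 6; Agent 2 gets 7, best alternative 6. No profitable deviation — NE.
(The remaining 8 profiles each have a profitable deviation by the same check.)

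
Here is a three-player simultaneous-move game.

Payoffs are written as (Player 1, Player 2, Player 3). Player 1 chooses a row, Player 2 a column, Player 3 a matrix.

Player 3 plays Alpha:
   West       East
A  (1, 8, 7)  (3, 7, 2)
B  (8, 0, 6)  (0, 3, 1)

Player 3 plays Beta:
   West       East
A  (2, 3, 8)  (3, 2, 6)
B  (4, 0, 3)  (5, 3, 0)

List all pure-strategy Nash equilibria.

This game has no pure Nash equilibrium.

(A, West, Alpha): Player 1 can switch to B (1 → 8). Not NE.
(A, West, Beta): Player 1 can switch to B (2 → 4). Not NE.
(A, East, Alpha): Player 2 can switch to West (7 → 8). Not NE.
(A, East, Beta): Player 1 can switch to B (3 → 5). Not NE.
(B, West, Alpha): Player 2 can switch to East (0 → 3). Not NE.
(B, West, Beta): Player 2 can switch to East (0 → 3). Not NE.
(B, East, Alpha): Player 1 can switch to A (0 → 3). Not NE.
(B, East, Beta): Player 3 can switch to Alpha (0 → 1). Not NE.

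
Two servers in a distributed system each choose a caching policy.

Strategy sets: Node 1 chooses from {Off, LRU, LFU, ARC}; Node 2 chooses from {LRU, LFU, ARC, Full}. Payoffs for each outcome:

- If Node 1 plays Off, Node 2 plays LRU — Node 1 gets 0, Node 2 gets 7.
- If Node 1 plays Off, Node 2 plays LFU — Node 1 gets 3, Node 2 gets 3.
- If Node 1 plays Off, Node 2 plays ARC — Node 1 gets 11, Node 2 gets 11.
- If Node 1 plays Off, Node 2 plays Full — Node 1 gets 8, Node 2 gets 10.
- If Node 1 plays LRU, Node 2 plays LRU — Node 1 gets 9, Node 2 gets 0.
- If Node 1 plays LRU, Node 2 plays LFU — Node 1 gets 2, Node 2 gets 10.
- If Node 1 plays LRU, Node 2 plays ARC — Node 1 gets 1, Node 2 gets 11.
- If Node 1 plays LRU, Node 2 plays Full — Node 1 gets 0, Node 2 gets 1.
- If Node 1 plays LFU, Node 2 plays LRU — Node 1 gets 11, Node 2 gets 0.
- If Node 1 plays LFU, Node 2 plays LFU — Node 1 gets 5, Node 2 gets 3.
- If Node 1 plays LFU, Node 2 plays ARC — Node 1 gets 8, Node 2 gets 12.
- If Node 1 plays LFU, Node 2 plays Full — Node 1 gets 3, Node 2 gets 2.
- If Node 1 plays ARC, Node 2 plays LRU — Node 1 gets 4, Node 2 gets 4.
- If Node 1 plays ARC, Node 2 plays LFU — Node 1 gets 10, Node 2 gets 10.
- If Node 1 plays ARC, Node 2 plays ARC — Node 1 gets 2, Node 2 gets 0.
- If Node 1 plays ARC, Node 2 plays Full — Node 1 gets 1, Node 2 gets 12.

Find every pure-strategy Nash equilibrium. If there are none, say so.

The unique pure-strategy Nash equilibrium is (Off, ARC).

(Off, LRU): Node 1 can switch to LRU (0 → 9). Not NE.
(Off, LFU): Node 1 can switch to LFU (3 → 5). Not NE.
(Off, ARC): Node 1 gets 11, best alternative 8; Node 2 gets 11, best alternative 10. No profitable deviation — NE.
(Off, Full): Node 2 can switch to ARC (10 → 11). Not NE.
(LRU, LRU): Node 1 can switch to LFU (9 → 11). Not NE.
(LRU, LFU): Node 1 can switch to Off (2 → 3). Not NE.
(LRU, ARC): Node 1 can switch to Off (1 → 11). Not NE.
(LRU, Full): Node 1 can switch to Off (0 → 8). Not NE.
(LFU, LRU): Node 2 can switch to LFU (0 → 3). Not NE.
(LFU, LFU): Node 1 can switch to ARC (5 → 10). Not NE.
(LFU, ARC): Node 1 can switch to Off (8 → 11). Not NE.
(The remaining 5 profiles each have a profitable deviation by the same check.)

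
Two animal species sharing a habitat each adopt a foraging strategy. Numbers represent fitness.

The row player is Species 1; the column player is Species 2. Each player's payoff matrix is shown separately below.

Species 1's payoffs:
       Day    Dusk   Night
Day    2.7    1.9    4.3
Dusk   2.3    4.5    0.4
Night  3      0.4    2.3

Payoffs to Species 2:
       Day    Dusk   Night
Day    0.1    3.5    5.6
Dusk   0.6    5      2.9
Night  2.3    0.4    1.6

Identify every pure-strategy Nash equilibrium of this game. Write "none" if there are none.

Pure-strategy Nash equilibria: (Day, Night); (Dusk, Dusk); (Night, Day)

(Day, Day): Species 1 can switch to Night (2.7 → 3). Not NE.
(Day, Dusk): Species 1 can switch to Dusk (1.9 → 4.5). Not NE.
(Day, Night): Species 1 gets 4.3, best alternative 2.3; Species 2 gets 5.6, best alternative 3.5. No profitable deviation — NE.
(Dusk, Day): Species 1 can switch to Day (2.3 → 2.7). Not NE.
(Dusk, Dusk): Species 1 gets 4.5, best alternative 1.9; Species 2 gets 5, best alternative 2.9. No profitable deviation — NE.
(Dusk, Night): Species 1 can switch to Day (0.4 → 4.3). Not NE.
(Night, Day): Species 1 gets 3, best alternative 2.7; Species 2 gets 2.3, best alternative 1.6. No profitable deviation — NE.
(Night, Dusk): Species 1 can switch to Day (0.4 → 1.9). Not NE.
(Night, Night): Species 1 can switch to Day (2.3 → 4.3). Not NE.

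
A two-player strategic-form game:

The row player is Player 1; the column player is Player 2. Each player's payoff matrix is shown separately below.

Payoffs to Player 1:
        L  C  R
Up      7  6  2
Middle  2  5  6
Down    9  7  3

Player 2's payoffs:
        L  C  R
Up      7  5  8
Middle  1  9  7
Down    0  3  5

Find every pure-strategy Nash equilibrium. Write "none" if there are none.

This game has no pure Nash equilibrium.

(Up, L): Player 1 can switch to Down (7 → 9). Not NE.
(Up, C): Player 1 can switch to Down (6 → 7). Not NE.
(Up, R): Player 1 can switch to Middle (2 → 6). Not NE.
(Middle, L): Player 1 can switch to Up (2 → 7). Not NE.
(Middle, C): Player 1 can switch to Up (5 → 6). Not NE.
(Middle, R): Player 2 can switch to C (7 → 9). Not NE.
(The remaining 3 profiles each have a profitable deviation by the same check.)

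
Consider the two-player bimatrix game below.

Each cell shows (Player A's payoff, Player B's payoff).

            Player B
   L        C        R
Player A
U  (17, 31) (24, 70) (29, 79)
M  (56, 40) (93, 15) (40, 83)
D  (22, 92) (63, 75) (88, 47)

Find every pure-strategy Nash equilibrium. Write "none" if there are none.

This game has no pure Nash equilibrium.

For each strategy profile, look for a profitable unilateral deviation.
(U, L): Player A can switch to M (17 → 56). Not NE.
(U, C): Player A can switch to M (24 → 93). Not NE.
(U, R): Player A can switch to M (29 → 40). Not NE.
(M, L): Player B can switch to R (40 → 83). Not NE.
(M, C): Player B can switch to L (15 → 40). Not NE.
(M, R): Player A can switch to D (40 → 88). Not NE.
(D, L): Player A can switch to M (22 → 56). Not NE.
(D, C): Player A can switch to M (63 → 93). Not NE.
(D, R): Player B can switch to L (47 → 92). Not NE.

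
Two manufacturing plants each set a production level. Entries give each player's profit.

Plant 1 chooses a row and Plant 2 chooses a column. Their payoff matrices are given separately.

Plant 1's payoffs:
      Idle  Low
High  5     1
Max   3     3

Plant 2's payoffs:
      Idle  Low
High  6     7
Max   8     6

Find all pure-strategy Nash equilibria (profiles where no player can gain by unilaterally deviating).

(High, Idle): Plant 2 can switch to Low (6 → 7). Not NE.
(High, Low): Plant 1 can switch to Max (1 → 3). Not NE.
(Max, Idle): Plant 1 can switch to High (3 → 5). Not NE.
(Max, Low): Plant 2 can switch to Idle (6 → 8). Not NE.

There is no pure-strategy Nash equilibrium.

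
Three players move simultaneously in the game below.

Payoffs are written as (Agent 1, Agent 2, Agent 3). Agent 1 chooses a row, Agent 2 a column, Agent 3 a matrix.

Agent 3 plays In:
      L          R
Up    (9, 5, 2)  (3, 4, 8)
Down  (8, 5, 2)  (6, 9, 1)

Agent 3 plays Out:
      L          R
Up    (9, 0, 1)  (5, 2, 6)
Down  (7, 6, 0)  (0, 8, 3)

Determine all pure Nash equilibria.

(Up, L, In): Agent 1 gets 9, best alternative 8; Agent 2 gets 5, best alternative 4; Agent 3 gets 2, best alternative 1. No profitable deviation — NE.
(Up, L, Out): Agent 2 can switch to R (0 → 2). Not NE.
(Up, R, In): Agent 1 can switch to Down (3 → 6). Not NE.
(Up, R, Out): Agent 3 can switch to In (6 → 8). Not NE.
(Down, L, In): Agent 1 can switch to Up (8 → 9). Not NE.
(Down, L, Out): Agent 1 can switch to Up (7 → 9). Not NE.
(Down, R, In): Agent 3 can switch to Out (1 → 3). Not NE.
(The remaining 1 profile has a profitable deviation by the same check.)

The unique pure-strategy Nash equilibrium is (Up, L, In).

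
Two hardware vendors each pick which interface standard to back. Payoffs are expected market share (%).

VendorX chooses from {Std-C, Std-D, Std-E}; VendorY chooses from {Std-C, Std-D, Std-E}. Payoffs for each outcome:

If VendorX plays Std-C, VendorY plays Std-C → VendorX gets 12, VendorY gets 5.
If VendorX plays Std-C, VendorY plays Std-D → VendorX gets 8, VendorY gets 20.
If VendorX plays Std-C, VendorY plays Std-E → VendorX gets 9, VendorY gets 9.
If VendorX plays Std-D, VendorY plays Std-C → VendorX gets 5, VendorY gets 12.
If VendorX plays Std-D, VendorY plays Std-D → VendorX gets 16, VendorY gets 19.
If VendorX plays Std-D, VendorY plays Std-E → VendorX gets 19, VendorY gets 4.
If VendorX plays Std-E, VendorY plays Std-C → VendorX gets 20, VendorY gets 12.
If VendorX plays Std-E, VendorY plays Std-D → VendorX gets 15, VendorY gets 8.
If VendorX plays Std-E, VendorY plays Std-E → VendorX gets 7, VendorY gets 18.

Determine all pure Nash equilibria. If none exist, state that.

Pure NE: (Std-D, Std-D)

For each player, find the best response to each opponent profile; mutual best responses are the pure NE.
VendorX against Std-C: payoffs 12, 5, 20 → best response Std-E.
VendorX against Std-D: payoffs 8, 16, 15 → best response Std-D.
VendorX against Std-E: payoffs 9, 19, 7 → best response Std-D.
VendorY against Std-C: payoffs 5, 20, 9 → best response Std-D.
VendorY against Std-D: payoffs 12, 19, 4 → best response Std-D.
VendorY against Std-E: payoffs 12, 8, 18 → best response Std-E.
Mutual best responses: (Std-D, Std-D).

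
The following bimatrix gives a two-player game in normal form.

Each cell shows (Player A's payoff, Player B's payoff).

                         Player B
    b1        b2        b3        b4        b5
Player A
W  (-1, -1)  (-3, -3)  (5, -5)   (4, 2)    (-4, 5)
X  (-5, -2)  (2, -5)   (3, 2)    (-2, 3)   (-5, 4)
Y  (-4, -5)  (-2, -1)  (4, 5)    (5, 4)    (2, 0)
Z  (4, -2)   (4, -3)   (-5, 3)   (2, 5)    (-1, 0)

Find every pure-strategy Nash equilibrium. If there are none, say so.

This game has no pure Nash equilibrium.

Check each profile: it is a Nash equilibrium iff no player can strictly gain by switching unilaterally.
(W, b1): Player A can switch to Z (-1 → 4). Not NE.
(W, b2): Player A can switch to X (-3 → 2). Not NE.
(W, b3): Player B can switch to b1 (-5 → -1). Not NE.
(W, b4): Player A can switch to Y (4 → 5). Not NE.
(W, b5): Player A can switch to Y (-4 → 2). Not NE.
(X, b1): Player A can switch to W (-5 → -1). Not NE.
(X, b2): Player A can switch to Z (2 → 4). Not NE.
(X, b3): Player A can switch to W (3 → 5). Not NE.
(The remaining 12 profiles each have a profitable deviation by the same check.)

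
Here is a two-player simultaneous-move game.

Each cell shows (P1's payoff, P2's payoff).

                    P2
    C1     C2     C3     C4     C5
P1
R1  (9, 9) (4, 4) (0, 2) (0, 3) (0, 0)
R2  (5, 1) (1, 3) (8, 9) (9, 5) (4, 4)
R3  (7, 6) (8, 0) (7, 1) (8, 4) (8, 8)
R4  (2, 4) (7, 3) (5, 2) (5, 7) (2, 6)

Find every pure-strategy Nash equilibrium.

P1 against C1: payoffs 9, 5, 7, 2 → best response R1.
P1 against C2: payoffs 4, 1, 8, 7 → best response R3.
P1 against C3: payoffs 0, 8, 7, 5 → best response R2.
P1 against C4: payoffs 0, 9, 8, 5 → best response R2.
P1 against C5: payoffs 0, 4, 8, 2 → best response R3.
P2 against R1: payoffs 9, 4, 2, 3, 0 → best response C1.
P2 against R2: payoffs 1, 3, 9, 5, 4 → best response C3.
P2 against R3: payoffs 6, 0, 1, 4, 8 → best response C5.
P2 against R4: payoffs 4, 3, 2, 7, 6 → best response C4.
Mutual best responses: (R1, C1); (R2, C3); (R3, C5).

Pure-strategy Nash equilibria: (R1, C1); (R2, C3); (R3, C5)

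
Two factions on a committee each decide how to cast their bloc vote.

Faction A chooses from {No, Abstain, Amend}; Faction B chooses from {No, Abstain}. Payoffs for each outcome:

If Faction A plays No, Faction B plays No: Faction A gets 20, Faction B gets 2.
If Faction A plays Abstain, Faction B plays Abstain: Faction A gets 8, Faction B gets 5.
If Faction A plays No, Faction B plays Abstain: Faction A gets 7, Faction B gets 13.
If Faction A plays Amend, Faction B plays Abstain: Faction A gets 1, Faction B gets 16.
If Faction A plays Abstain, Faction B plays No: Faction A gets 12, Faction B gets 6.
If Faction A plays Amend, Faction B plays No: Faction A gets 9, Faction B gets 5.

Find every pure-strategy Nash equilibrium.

none

(No, No): Faction B can switch to Abstain (2 → 13). Not NE.
(No, Abstain): Faction A can switch to Abstain (7 → 8). Not NE.
(Abstain, No): Faction A can switch to No (12 → 20). Not NE.
(Abstain, Abstain): Faction B can switch to No (5 → 6). Not NE.
(Amend, No): Faction A can switch to No (9 → 20). Not NE.
(Amend, Abstain): Faction A can switch to No (1 → 7). Not NE.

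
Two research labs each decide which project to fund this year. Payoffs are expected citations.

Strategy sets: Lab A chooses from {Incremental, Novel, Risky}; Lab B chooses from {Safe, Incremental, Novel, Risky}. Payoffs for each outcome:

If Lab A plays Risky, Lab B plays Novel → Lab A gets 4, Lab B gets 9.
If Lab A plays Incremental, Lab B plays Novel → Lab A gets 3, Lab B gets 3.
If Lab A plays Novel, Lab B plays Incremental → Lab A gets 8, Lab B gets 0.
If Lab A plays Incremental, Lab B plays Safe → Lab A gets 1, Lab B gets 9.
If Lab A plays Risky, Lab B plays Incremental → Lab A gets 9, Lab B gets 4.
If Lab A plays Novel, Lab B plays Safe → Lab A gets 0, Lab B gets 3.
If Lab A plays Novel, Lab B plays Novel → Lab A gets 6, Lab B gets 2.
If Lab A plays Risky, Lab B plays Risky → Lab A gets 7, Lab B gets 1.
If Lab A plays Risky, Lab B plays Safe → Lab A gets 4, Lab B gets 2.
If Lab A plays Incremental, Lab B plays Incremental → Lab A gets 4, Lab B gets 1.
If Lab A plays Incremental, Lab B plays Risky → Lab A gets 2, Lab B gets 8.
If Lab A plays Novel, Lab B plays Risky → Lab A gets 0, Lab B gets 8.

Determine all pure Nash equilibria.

none

(Incremental, Safe): Lab A can switch to Risky (1 → 4). Not NE.
(Incremental, Incremental): Lab A can switch to Novel (4 → 8). Not NE.
(Incremental, Novel): Lab A can switch to Novel (3 → 6). Not NE.
(Incremental, Risky): Lab A can switch to Risky (2 → 7). Not NE.
(Novel, Safe): Lab A can switch to Incremental (0 → 1). Not NE.
(Novel, Incremental): Lab A can switch to Risky (8 → 9). Not NE.
(Novel, Novel): Lab B can switch to Safe (2 → 3). Not NE.
(Novel, Risky): Lab A can switch to Incremental (0 → 2). Not NE.
(The remaining 4 profiles each have a profitable deviation by the same check.)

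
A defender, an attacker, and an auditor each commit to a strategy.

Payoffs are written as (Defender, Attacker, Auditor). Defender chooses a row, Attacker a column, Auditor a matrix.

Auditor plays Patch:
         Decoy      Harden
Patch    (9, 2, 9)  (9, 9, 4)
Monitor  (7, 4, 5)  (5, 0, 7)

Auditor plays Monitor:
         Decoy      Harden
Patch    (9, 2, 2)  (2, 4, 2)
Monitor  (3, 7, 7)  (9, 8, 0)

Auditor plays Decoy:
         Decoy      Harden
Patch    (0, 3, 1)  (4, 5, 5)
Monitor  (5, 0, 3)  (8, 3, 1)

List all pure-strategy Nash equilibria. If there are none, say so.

none

(Patch, Decoy, Patch): Attacker can switch to Harden (2 → 9). Not NE.
(Patch, Decoy, Monitor): Attacker can switch to Harden (2 → 4). Not NE.
(Patch, Decoy, Decoy): Defender can switch to Monitor (0 → 5). Not NE.
(Patch, Harden, Patch): Auditor can switch to Decoy (4 → 5). Not NE.
(Patch, Harden, Monitor): Defender can switch to Monitor (2 → 9). Not NE.
(Patch, Harden, Decoy): Defender can switch to Monitor (4 → 8). Not NE.
(Monitor, Decoy, Patch): Defender can switch to Patch (7 → 9). Not NE.
(Monitor, Decoy, Monitor): Defender can switch to Patch (3 → 9). Not NE.
(The remaining 4 profiles each have a profitable deviation by the same check.)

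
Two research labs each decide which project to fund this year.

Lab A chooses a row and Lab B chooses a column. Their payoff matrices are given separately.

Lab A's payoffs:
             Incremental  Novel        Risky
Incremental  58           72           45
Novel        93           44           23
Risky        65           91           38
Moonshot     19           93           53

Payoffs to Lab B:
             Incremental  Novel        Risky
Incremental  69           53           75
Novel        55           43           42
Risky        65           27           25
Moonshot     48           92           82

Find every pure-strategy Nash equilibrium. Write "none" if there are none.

The pure Nash equilibria are (Novel, Incremental); (Moonshot, Novel).

(Incremental, Incremental): Lab A can switch to Novel (58 → 93). Not NE.
(Incremental, Novel): Lab A can switch to Risky (72 → 91). Not NE.
(Incremental, Risky): Lab A can switch to Moonshot (45 → 53). Not NE.
(Novel, Incremental): Lab A gets 93, best alternative 65; Lab B gets 55, best alternative 43. No profitable deviation — NE.
(Novel, Novel): Lab A can switch to Incremental (44 → 72). Not NE.
(Novel, Risky): Lab A can switch to Incremental (23 → 45). Not NE.
(Risky, Incremental): Lab A can switch to Novel (65 → 93). Not NE.
(Risky, Novel): Lab A can switch to Moonshot (91 → 93). Not NE.
(Risky, Risky): Lab A can switch to Incremental (38 → 45). Not NE.
(Moonshot, Novel): Lab A gets 93, best alternative 91; Lab B gets 92, best alternative 82. No profitable deviation — NE.
(The remaining 2 profiles each have a profitable deviation by the same check.)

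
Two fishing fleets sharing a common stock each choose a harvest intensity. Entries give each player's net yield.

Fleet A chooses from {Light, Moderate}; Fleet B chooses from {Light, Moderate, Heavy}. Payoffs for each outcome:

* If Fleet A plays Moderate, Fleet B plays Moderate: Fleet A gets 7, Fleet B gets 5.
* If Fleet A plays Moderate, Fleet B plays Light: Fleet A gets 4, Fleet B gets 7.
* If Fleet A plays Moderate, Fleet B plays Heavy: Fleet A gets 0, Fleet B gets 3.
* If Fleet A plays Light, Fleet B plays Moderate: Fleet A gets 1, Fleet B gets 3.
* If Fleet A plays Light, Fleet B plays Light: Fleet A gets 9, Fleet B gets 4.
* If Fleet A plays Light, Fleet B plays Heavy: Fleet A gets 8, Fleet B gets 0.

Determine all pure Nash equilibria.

The unique pure-strategy Nash equilibrium is (Light, Light).

Fleet A against Light: payoffs 9, 4 → best response Light.
Fleet A against Moderate: payoffs 1, 7 → best response Moderate.
Fleet A against Heavy: payoffs 8, 0 → best response Light.
Fleet B against Light: payoffs 4, 3, 0 → best response Light.
Fleet B against Moderate: payoffs 7, 5, 3 → best response Light.
Mutual best responses: (Light, Light).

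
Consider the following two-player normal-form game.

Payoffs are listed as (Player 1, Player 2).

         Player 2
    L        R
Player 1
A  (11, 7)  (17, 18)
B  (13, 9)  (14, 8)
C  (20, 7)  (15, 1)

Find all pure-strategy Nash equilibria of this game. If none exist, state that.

(A, R); (C, L)

Player 1 against L: payoffs 11, 13, 20 → best response C.
Player 1 against R: payoffs 17, 14, 15 → best response A.
Player 2 against A: payoffs 7, 18 → best response R.
Player 2 against B: payoffs 9, 8 → best response L.
Player 2 against C: payoffs 7, 1 → best response L.
Mutual best responses: (A, R); (C, L).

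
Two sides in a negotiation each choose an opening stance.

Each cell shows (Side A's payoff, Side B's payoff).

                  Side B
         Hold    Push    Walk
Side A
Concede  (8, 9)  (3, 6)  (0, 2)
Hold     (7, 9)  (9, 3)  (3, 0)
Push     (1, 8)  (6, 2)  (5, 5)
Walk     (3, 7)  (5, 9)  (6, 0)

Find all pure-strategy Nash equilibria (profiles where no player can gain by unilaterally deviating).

The unique pure-strategy Nash equilibrium is (Concede, Hold).

Side A against Hold: payoffs 8, 7, 1, 3 → best response Concede.
Side A against Push: payoffs 3, 9, 6, 5 → best response Hold.
Side A against Walk: payoffs 0, 3, 5, 6 → best response Walk.
Side B against Concede: payoffs 9, 6, 2 → best response Hold.
Side B against Hold: payoffs 9, 3, 0 → best response Hold.
Side B against Push: payoffs 8, 2, 5 → best response Hold.
Side B against Walk: payoffs 7, 9, 0 → best response Push.
Mutual best responses: (Concede, Hold).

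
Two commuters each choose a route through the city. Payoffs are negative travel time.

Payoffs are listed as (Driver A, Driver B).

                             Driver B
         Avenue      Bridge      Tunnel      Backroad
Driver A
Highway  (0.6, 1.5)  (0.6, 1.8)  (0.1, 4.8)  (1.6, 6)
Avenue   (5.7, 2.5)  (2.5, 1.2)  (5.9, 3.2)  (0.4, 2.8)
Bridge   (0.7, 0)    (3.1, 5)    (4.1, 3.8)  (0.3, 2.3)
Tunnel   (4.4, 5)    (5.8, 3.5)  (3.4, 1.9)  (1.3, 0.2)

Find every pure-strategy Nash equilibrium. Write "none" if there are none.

The pure Nash equilibria are (Highway, Backroad), (Avenue, Tunnel).

Driver A against Avenue: payoffs 0.6, 5.7, 0.7, 4.4 → best response Avenue.
Driver A against Bridge: payoffs 0.6, 2.5, 3.1, 5.8 → best response Tunnel.
Driver A against Tunnel: payoffs 0.1, 5.9, 4.1, 3.4 → best response Avenue.
Driver A against Backroad: payoffs 1.6, 0.4, 0.3, 1.3 → best response Highway.
Driver B against Highway: payoffs 1.5, 1.8, 4.8, 6 → best response Backroad.
Driver B against Avenue: payoffs 2.5, 1.2, 3.2, 2.8 → best response Tunnel.
Driver B against Bridge: payoffs 0, 5, 3.8, 2.3 → best response Bridge.
Driver B against Tunnel: payoffs 5, 3.5, 1.9, 0.2 → best response Avenue.
Mutual best responses: (Highway, Backroad); (Avenue, Tunnel).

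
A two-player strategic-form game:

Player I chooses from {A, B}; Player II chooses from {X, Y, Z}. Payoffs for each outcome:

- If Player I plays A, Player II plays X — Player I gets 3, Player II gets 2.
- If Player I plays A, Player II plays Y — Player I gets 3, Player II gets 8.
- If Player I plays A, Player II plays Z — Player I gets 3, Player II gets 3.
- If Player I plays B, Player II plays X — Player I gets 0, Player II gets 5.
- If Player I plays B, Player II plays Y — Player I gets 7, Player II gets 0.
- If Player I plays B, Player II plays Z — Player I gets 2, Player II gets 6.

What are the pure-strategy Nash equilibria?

Player I against X: payoffs 3, 0 → best response A.
Player I against Y: payoffs 3, 7 → best response B.
Player I against Z: payoffs 3, 2 → best response A.
Player II against A: payoffs 2, 8, 3 → best response Y.
Player II against B: payoffs 5, 0, 6 → best response Z.
No profile is a mutual best response for all players.

This game has no pure Nash equilibrium.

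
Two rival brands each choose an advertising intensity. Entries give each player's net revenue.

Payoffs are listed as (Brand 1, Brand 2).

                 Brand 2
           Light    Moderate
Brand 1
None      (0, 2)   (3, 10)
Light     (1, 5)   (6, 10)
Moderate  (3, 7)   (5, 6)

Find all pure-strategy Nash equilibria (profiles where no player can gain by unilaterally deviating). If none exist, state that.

(None, Light): Brand 1 can switch to Light (0 → 1). Not NE.
(None, Moderate): Brand 1 can switch to Light (3 → 6). Not NE.
(Light, Light): Brand 1 can switch to Moderate (1 → 3). Not NE.
(Light, Moderate): Brand 1 gets 6, best alternative 5; Brand 2 gets 10, best alternative 5. No profitable deviation — NE.
(Moderate, Light): Brand 1 gets 3, best alternative 1; Brand 2 gets 7, best alternative 6. No profitable deviation — NE.
(Moderate, Moderate): Brand 1 can switch to Light (5 → 6). Not NE.

Pure-strategy Nash equilibria: (Light, Moderate) and (Moderate, Light)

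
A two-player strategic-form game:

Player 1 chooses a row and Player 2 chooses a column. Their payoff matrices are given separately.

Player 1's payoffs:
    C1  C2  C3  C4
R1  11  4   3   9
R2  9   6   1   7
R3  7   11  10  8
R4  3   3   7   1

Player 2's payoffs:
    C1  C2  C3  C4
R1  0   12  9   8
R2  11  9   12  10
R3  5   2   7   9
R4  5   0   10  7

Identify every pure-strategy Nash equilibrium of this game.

Check each profile: it is a Nash equilibrium iff no player can strictly gain by switching unilaterally.
(R1, C1): Player 2 can switch to C2 (0 → 12). Not NE.
(R1, C2): Player 1 can switch to R2 (4 → 6). Not NE.
(R1, C3): Player 1 can switch to R3 (3 → 10). Not NE.
(R1, C4): Player 2 can switch to C2 (8 → 12). Not NE.
(R2, C1): Player 1 can switch to R1 (9 → 11). Not NE.
(R2, C2): Player 1 can switch to R3 (6 → 11). Not NE.
(R2, C3): Player 1 can switch to R1 (1 → 3). Not NE.
(R2, C4): Player 1 can switch to R1 (7 → 9). Not NE.
(R3, C1): Player 1 can switch to R1 (7 → 11). Not NE.
(R3, C2): Player 2 can switch to C1 (2 → 5). Not NE.
(The remaining 6 profiles each have a profitable deviation by the same check.)

none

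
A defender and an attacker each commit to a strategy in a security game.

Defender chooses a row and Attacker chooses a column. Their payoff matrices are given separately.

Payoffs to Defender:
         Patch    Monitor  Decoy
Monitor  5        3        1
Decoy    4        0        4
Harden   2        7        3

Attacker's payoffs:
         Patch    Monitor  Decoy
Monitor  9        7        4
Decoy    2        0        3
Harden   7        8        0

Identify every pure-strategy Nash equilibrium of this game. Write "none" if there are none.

Check each profile: it is a Nash equilibrium iff no player can strictly gain by switching unilaterally.
(Monitor, Patch): Defender gets 5, best alternative 4; Attacker gets 9, best alternative 7. No profitable deviation — NE.
(Monitor, Monitor): Defender can switch to Harden (3 → 7). Not NE.
(Monitor, Decoy): Defender can switch to Decoy (1 → 4). Not NE.
(Decoy, Patch): Defender can switch to Monitor (4 → 5). Not NE.
(Decoy, Monitor): Defender can switch to Monitor (0 → 3). Not NE.
(Decoy, Decoy): Defender gets 4, best alternative 3; Attacker gets 3, best alternative 2. No profitable deviation — NE.
(Harden, Patch): Defender can switch to Monitor (2 → 5). Not NE.
(Harden, Monitor): Defender gets 7, best alternative 3; Attacker gets 8, best alternative 7. No profitable deviation — NE.
(Harden, Decoy): Defender can switch to Decoy (3 → 4). Not NE.

The pure Nash equilibria are (Monitor, Patch) and (Decoy, Decoy) and (Harden, Monitor).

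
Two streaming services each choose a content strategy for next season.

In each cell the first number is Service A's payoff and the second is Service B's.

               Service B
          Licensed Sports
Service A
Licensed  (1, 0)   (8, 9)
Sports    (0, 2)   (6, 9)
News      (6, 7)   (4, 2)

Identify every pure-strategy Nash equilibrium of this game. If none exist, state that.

Mark each player's best response to every combination of opponents' strategies; a profile where every player is best-responding is a pure Nash equilibrium.
Service A against Licensed: payoffs 1, 0, 6 → best response News.
Service A against Sports: payoffs 8, 6, 4 → best response Licensed.
Service B against Licensed: payoffs 0, 9 → best response Sports.
Service B against Sports: payoffs 2, 9 → best response Sports.
Service B against News: payoffs 7, 2 → best response Licensed.
Mutual best responses: (Licensed, Sports); (News, Licensed).

(Licensed, Sports) and (News, Licensed)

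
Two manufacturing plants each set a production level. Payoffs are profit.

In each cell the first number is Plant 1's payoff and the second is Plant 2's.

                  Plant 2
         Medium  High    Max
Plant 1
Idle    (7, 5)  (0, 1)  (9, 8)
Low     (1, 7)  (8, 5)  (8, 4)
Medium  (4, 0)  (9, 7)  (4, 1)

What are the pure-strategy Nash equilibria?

(Idle, Max); (Medium, High)

Mark each player's best response to every combination of opponents' strategies; a profile where every player is best-responding is a pure Nash equilibrium.
Plant 1 against Medium: payoffs 7, 1, 4 → best response Idle.
Plant 1 against High: payoffs 0, 8, 9 → best response Medium.
Plant 1 against Max: payoffs 9, 8, 4 → best response Idle.
Plant 2 against Idle: payoffs 5, 1, 8 → best response Max.
Plant 2 against Low: payoffs 7, 5, 4 → best response Medium.
Plant 2 against Medium: payoffs 0, 7, 1 → best response High.
Mutual best responses: (Idle, Max); (Medium, High).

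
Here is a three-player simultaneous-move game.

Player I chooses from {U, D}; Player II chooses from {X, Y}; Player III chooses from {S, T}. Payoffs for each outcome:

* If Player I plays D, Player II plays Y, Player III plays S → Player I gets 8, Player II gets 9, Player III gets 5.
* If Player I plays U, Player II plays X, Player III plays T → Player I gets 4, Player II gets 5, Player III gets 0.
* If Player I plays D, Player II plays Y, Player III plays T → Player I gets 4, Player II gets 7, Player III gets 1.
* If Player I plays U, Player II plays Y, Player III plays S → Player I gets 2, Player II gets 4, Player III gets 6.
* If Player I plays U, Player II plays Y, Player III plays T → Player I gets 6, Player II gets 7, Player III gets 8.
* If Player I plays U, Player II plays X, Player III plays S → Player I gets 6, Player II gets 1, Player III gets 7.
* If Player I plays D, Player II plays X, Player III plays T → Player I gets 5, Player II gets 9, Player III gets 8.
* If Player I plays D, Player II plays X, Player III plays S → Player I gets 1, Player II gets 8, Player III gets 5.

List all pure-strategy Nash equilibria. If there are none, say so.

(U, X, S): Player II can switch to Y (1 → 4). Not NE.
(U, X, T): Player I can switch to D (4 → 5). Not NE.
(U, Y, S): Player I can switch to D (2 → 8). Not NE.
(U, Y, T): Player I gets 6, best alternative 4; Player II gets 7, best alternative 5; Player III gets 8, best alternative 6. No profitable deviation — NE.
(D, X, S): Player I can switch to U (1 → 6). Not NE.
(D, X, T): Player I gets 5, best alternative 4; Player II gets 9, best alternative 7; Player III gets 8, best alternative 5. No profitable deviation — NE.
(D, Y, S): Player I gets 8, best alternative 2; Player II gets 9, best alternative 8; Player III gets 5, best alternative 1. No profitable deviation — NE.
(D, Y, T): Player I can switch to U (4 → 6). Not NE.

The pure Nash equilibria are (U, Y, T), (D, X, T), (D, Y, S).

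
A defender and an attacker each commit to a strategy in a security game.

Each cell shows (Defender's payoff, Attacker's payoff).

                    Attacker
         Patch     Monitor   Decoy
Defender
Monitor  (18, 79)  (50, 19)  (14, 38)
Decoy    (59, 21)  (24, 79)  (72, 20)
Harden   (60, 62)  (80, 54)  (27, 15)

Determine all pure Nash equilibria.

(Harden, Patch)

Check each profile: it is a Nash equilibrium iff no player can strictly gain by switching unilaterally.
(Monitor, Patch): Defender can switch to Decoy (18 → 59). Not NE.
(Monitor, Monitor): Defender can switch to Harden (50 → 80). Not NE.
(Monitor, Decoy): Defender can switch to Decoy (14 → 72). Not NE.
(Decoy, Patch): Defender can switch to Harden (59 → 60). Not NE.
(Decoy, Monitor): Defender can switch to Monitor (24 → 50). Not NE.
(Decoy, Decoy): Attacker can switch to Patch (20 → 21). Not NE.
(Harden, Patch): Defender gets 60, best alternative 59; Attacker gets 62, best alternative 54. No profitable deviation — NE.
(Harden, Monitor): Attacker can switch to Patch (54 → 62). Not NE.
(Harden, Decoy): Defender can switch to Decoy (27 → 72). Not NE.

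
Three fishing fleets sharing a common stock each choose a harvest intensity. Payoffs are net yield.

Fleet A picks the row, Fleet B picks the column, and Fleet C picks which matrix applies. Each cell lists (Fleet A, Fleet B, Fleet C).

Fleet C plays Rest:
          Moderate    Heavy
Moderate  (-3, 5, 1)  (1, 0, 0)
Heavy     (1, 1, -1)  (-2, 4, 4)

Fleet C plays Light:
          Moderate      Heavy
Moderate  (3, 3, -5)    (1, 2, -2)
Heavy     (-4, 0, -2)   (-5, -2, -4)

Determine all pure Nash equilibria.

none

(Moderate, Moderate, Rest): Fleet A can switch to Heavy (-3 → 1). Not NE.
(Moderate, Moderate, Light): Fleet C can switch to Rest (-5 → 1). Not NE.
(Moderate, Heavy, Rest): Fleet B can switch to Moderate (0 → 5). Not NE.
(Moderate, Heavy, Light): Fleet B can switch to Moderate (2 → 3). Not NE.
(Heavy, Moderate, Rest): Fleet B can switch to Heavy (1 → 4). Not NE.
(Heavy, Moderate, Light): Fleet A can switch to Moderate (-4 → 3). Not NE.
(Heavy, Heavy, Rest): Fleet A can switch to Moderate (-2 → 1). Not NE.
(Heavy, Heavy, Light): Fleet A can switch to Moderate (-5 → 1). Not NE.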